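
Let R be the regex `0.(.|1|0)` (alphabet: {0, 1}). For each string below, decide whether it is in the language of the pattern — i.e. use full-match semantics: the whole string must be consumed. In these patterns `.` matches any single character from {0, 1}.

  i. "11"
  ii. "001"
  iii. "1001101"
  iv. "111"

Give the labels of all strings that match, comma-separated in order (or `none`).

ii

i → no match — must start with "0"
ii → match
iii → no match — must start with "0"
iv → no match — must start with "0"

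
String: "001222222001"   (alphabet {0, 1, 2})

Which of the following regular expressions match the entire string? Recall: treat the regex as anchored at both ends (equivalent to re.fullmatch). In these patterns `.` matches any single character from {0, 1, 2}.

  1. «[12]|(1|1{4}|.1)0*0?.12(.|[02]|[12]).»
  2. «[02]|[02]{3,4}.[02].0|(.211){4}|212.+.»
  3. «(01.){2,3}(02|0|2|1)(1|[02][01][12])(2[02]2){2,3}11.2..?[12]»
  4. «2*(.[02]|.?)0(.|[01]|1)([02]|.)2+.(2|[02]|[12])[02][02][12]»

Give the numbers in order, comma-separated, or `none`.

1 → no match
2 → no match
3 → no match — must start with "01"
4 → match

4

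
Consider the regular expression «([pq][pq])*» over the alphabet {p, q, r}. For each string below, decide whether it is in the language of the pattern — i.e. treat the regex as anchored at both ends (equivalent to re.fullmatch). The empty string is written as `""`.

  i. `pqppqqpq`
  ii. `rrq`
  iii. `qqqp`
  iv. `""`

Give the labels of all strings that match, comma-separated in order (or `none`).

i → match
ii → no match
iii → match
iv → match

i, iii, iv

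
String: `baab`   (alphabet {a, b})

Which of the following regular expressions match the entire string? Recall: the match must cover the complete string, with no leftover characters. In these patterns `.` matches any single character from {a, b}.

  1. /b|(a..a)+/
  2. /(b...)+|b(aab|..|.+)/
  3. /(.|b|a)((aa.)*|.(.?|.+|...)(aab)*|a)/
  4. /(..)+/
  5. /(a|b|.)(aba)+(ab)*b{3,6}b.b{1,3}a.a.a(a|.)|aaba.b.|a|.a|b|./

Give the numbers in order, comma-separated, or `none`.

1 → no match
2 → match
3 → match
4 → match
5 → no match

2, 3, 4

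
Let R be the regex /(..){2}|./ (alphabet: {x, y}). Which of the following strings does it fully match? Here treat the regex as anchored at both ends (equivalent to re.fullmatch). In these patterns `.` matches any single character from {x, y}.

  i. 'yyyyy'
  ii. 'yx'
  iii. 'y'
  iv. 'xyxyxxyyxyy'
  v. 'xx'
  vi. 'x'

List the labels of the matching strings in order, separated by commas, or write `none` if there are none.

iii, vi

i → no match
ii → no match
iii → match
iv → no match
v → no match
vi → match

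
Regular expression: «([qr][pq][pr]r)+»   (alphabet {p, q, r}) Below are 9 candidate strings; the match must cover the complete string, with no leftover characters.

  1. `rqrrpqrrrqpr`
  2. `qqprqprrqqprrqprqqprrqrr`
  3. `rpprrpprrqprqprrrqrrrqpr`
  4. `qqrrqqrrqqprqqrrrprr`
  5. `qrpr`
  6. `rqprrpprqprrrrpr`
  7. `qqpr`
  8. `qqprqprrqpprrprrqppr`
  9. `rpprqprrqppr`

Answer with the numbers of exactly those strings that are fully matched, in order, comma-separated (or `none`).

1 → no match
2 → match
3 → match
4 → match
5 → no match
6 → no match
7 → match
8 → match
9 → match

2, 3, 4, 7, 8, 9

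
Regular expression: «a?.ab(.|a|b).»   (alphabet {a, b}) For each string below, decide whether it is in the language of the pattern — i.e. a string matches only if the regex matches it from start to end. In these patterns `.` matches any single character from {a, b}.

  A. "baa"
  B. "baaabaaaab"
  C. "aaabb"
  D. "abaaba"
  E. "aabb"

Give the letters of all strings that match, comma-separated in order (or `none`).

A → no match
B → no match
C → no match
D → no match
E → no match

none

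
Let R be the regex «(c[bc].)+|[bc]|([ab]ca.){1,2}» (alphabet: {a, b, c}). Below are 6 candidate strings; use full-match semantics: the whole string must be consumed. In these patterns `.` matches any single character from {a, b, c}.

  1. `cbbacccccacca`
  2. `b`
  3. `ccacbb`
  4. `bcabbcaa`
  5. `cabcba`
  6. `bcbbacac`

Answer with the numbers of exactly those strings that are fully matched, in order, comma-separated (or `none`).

2, 3, 4

1 → no match
2 → match
3 → match
4 → match
5 → no match
6 → no match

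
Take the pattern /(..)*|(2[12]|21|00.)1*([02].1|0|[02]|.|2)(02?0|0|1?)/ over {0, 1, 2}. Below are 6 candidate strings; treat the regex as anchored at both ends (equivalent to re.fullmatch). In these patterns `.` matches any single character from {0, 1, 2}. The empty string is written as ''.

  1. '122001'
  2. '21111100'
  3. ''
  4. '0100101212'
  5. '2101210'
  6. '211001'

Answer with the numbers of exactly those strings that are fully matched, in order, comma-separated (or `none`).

1, 2, 3, 4, 6

1 → match
2 → match
3 → match
4 → match
5 → no match
6 → match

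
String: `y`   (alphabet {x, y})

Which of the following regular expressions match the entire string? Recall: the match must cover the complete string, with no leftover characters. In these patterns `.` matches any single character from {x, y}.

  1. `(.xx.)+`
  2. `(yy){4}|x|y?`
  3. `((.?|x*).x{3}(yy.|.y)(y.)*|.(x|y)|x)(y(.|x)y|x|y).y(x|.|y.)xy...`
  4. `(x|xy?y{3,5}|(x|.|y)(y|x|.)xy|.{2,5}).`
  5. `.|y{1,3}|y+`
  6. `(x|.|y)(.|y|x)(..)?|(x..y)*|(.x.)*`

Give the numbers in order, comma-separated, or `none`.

2, 5

1 → no match
2 → match
3 → no match
4 → no match
5 → match
6 → no match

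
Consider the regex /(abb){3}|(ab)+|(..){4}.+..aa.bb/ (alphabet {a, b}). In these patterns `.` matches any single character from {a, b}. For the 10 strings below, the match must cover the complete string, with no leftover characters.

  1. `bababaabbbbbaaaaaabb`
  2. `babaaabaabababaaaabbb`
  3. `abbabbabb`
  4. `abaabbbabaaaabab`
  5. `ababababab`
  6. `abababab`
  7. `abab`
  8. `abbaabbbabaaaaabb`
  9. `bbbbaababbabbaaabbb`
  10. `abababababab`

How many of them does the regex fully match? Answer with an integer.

1 → match
2 → match
3. `abbabbabb` → match
4 → no match
5. `ababababab` → match
6. `abababab` → match
7. `abab` → match
8 → match
9 → match
10. `abababababab` → match
Total matched: 9

9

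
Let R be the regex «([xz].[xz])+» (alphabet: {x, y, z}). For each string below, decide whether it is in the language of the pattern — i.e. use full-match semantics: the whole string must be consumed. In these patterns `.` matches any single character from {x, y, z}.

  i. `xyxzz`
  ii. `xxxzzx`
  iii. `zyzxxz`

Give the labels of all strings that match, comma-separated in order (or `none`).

ii, iii

i → no match
ii → match
iii → match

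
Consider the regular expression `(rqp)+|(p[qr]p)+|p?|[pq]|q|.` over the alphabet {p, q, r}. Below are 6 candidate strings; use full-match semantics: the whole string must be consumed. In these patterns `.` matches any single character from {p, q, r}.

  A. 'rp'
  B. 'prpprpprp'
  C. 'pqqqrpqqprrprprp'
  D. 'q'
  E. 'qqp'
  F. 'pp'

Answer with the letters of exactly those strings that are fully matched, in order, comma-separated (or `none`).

A. 'rp' → no match
B. 'prpprpprp' → match
C → no match
D. 'q' → match
E. 'qqp' → no match
F. 'pp' → no match

B, D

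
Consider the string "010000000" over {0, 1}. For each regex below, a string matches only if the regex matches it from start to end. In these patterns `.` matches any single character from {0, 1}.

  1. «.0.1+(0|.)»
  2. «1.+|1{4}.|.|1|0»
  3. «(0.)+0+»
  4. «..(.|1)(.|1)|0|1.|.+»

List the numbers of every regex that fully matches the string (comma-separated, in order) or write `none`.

3, 4

1 → no match
2 → no match
3 → match
4 → match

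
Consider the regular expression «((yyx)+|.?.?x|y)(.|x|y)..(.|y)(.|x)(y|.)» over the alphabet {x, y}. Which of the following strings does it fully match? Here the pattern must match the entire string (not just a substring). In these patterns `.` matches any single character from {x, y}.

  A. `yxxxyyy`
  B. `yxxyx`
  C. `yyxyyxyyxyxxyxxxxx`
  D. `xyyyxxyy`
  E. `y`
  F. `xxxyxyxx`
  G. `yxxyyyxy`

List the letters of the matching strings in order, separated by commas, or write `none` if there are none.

A, F, G

A → match
B → no match
C → no match
D → no match
E → no match
F → match
G → match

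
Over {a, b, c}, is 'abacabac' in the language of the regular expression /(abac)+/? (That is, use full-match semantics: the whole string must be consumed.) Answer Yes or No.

Yes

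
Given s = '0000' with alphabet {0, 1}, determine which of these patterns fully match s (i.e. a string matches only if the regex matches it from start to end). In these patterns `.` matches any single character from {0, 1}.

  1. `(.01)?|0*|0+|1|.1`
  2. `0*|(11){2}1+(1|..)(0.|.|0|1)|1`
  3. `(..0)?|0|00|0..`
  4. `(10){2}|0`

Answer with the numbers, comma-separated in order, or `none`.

1, 2

1 → match
2 → match
3 → no match
4 → no match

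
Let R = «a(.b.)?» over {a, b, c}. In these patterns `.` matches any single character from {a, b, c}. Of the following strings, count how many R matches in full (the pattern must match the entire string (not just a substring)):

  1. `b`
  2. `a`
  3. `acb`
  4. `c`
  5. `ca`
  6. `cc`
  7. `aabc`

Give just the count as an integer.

2

1 → no match — must start with `a`
2 → match
3 → no match
4 → no match — must start with `a`
5 → no match — must start with `a`
6 → no match — must start with `a`
7 → match
Total matched: 2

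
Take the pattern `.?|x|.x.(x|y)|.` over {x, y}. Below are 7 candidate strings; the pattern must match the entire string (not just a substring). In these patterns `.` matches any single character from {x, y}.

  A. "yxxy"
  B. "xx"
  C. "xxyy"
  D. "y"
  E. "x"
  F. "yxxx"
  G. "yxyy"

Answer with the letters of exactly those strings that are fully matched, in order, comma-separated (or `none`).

A, C, D, E, F, G

A → match
B → no match
C → match
D → match
E → match
F → match
G → match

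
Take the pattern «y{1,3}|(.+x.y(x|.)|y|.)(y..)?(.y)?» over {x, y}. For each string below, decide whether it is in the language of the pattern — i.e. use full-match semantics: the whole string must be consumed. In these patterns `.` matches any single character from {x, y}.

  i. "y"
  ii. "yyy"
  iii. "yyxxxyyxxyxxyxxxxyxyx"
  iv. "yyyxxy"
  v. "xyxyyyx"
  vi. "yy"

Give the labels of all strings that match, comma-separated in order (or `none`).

i, ii, iv, vi

i → match
ii → match
iii → no match
iv → match
v → no match
vi → match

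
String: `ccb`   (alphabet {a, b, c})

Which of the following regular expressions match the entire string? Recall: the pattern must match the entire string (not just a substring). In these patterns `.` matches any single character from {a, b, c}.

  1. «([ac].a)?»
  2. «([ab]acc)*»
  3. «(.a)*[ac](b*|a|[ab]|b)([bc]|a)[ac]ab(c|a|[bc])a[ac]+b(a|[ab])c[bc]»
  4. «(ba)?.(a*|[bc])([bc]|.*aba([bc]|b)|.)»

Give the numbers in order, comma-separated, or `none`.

4

1 → no match
2 → no match
3 → no match
4 → match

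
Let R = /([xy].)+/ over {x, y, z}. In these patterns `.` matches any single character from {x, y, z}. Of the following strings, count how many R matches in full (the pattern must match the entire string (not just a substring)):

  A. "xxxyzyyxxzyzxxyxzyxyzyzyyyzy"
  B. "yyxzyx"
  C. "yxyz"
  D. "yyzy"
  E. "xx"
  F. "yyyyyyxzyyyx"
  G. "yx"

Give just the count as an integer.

5

A → no match
B → match
C → match
D → no match
E → match
F → match
G → match
Total matched: 5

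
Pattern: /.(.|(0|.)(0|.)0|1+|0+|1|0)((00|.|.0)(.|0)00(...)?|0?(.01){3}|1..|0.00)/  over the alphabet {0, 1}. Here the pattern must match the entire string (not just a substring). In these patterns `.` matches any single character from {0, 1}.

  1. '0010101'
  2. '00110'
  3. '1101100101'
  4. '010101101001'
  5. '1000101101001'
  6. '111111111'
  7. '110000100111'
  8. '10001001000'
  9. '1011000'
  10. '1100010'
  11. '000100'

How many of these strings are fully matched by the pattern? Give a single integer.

7

1 → match
2 → match
3 → no match
4 → match
5 → match
6 → match
7 → match
8 → no match
9 → no match
10 → no match
11 → match
Total matched: 7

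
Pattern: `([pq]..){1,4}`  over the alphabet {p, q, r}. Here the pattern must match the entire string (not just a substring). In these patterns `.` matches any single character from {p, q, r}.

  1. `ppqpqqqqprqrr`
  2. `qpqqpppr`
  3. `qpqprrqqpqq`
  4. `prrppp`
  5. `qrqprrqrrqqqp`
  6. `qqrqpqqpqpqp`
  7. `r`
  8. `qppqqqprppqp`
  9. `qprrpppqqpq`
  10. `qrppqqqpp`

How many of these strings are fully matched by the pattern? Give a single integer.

1 → no match
2 → no match
3 → no match
4 → match
5 → no match
6 → match
7 → no match
8 → match
9 → no match
10 → match
Total matched: 4

4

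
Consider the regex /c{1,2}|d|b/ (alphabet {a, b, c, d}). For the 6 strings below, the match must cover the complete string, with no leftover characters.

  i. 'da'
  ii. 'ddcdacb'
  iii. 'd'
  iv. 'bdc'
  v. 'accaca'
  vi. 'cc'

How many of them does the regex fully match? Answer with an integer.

i → no match
ii → no match
iii → match
iv → no match
v → no match
vi → match
Total matched: 2

2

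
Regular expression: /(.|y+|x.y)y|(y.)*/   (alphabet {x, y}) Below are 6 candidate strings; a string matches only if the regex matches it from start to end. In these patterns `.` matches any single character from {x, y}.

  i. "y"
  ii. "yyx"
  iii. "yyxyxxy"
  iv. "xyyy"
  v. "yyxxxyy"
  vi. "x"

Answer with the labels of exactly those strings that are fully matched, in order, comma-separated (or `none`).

iv

i. "y" → no match
ii. "yyx" → no match
iii. "yyxyxxy" → no match
iv. "xyyy" → match
v. "yyxxxyy" → no match
vi. "x" → no match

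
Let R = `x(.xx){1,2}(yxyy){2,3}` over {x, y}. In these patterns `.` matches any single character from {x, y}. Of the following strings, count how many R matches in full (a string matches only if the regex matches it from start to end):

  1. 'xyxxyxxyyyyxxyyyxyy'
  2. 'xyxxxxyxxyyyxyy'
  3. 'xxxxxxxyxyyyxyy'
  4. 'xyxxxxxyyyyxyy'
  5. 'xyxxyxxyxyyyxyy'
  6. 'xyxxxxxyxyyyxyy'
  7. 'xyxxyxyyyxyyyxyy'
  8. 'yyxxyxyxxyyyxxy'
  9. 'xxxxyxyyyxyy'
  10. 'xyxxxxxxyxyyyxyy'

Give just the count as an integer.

1 → no match
2 → no match
3 → match
4 → no match
5 → match
6 → match
7 → match
8 → no match — must start with 'x'
9 → match
10 → no match
Total matched: 5

5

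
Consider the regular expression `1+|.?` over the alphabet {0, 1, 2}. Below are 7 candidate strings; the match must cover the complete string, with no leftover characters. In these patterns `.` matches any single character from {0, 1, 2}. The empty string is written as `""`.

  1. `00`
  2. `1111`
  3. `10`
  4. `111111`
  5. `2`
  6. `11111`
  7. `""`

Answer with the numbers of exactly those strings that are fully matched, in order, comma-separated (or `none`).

1 → no match
2 → match
3 → no match
4 → match
5 → match
6 → match
7 → match

2, 4, 5, 6, 7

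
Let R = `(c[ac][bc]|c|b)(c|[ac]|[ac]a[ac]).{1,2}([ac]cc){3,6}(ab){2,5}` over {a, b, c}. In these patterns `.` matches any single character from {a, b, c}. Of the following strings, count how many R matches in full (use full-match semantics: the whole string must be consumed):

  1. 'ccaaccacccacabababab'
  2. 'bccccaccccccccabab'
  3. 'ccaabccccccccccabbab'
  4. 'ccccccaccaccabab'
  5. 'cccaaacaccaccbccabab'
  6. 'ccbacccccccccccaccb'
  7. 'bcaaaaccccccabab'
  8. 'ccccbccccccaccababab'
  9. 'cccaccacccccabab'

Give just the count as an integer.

1 → no match
2 → no match
3 → no match
4 → match
5 → no match
6 → no match — must end with 'ab'
7 → no match
8 → match
9 → match
Total matched: 3

3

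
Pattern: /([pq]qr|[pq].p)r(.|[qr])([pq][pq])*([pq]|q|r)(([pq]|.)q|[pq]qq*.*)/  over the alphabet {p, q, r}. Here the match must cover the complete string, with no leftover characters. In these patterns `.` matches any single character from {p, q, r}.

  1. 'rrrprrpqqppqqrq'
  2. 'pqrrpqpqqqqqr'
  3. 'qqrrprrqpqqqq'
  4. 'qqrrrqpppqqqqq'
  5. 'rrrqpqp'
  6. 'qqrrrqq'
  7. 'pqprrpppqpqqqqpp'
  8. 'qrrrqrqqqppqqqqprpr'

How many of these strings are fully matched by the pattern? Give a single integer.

1 → no match
2 → match
3 → no match
4 → match
5 → no match
6 → no match
7 → match
8 → no match
Total matched: 3

3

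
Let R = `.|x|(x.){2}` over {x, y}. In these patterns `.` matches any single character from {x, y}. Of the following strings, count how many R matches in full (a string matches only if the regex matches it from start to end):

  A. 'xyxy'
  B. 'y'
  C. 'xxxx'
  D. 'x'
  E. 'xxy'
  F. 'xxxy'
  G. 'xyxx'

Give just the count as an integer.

A → match
B → match
C → match
D → match
E → no match
F → match
G → match
Total matched: 6

6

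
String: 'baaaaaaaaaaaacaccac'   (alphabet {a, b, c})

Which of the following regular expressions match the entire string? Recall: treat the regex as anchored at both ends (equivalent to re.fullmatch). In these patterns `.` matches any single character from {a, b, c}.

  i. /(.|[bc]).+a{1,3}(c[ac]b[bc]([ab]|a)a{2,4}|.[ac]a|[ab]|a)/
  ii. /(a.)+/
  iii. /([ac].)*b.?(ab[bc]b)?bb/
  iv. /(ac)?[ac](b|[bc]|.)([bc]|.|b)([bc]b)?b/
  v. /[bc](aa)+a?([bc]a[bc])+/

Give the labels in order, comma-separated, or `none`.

i → no match
ii → no match — must start with 'a'
iii → no match — must end with 'bb'
iv → no match — must end with 'b'
v → match

v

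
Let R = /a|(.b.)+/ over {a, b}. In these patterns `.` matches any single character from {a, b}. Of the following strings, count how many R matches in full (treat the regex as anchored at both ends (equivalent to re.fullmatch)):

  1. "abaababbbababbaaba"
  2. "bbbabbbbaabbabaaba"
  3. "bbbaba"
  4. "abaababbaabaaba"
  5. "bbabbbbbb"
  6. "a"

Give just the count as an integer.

6

1 → match
2 → match
3 → match
4 → match
5 → match
6 → match
Total matched: 6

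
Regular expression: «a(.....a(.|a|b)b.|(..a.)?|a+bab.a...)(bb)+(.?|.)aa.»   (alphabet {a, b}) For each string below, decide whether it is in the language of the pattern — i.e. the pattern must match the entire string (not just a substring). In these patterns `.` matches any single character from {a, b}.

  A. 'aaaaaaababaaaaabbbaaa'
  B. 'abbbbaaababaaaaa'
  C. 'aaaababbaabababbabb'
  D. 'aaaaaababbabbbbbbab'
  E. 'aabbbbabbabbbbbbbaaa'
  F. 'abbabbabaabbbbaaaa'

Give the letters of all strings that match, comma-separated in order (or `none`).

A → match
B → no match
C → no match
D → no match
E → match
F → no match

A, E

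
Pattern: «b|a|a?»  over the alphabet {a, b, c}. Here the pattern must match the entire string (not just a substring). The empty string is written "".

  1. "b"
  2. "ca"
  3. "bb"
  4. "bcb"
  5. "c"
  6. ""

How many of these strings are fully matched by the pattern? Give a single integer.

1. "b" → match
2. "ca" → no match
3. "bb" → no match
4. "bcb" → no match
5. "c" → no match
6. "" → match
Total matched: 2

2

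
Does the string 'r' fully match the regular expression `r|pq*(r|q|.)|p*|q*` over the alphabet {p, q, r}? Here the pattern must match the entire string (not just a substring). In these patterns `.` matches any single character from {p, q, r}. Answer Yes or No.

Yes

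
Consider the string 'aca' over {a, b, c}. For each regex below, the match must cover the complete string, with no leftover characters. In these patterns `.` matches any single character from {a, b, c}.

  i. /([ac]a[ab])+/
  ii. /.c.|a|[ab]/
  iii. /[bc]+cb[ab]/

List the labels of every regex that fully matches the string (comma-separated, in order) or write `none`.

i → no match
ii → match
iii → no match

ii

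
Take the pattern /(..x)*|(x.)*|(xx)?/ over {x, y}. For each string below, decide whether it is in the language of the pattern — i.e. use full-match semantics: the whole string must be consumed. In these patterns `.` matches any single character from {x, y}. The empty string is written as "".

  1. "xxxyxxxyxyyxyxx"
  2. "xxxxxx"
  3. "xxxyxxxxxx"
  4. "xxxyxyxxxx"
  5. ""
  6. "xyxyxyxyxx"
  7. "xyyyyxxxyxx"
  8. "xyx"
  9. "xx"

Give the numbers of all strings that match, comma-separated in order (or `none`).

1 → match
2 → match
3 → match
4 → match
5 → match
6 → match
7 → no match
8 → match
9 → match

1, 2, 3, 4, 5, 6, 8, 9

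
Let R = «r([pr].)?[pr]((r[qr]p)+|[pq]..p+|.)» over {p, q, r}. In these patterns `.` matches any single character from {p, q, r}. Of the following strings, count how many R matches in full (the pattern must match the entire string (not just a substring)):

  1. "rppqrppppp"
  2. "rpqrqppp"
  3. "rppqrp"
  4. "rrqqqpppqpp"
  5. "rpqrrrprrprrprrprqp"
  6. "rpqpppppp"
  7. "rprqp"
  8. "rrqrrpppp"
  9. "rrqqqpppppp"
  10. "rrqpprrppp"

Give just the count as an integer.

9

1 → match
2 → match
3 → match
4 → no match
5 → match
6 → match
7 → match
8 → match
9 → match
10 → match
Total matched: 9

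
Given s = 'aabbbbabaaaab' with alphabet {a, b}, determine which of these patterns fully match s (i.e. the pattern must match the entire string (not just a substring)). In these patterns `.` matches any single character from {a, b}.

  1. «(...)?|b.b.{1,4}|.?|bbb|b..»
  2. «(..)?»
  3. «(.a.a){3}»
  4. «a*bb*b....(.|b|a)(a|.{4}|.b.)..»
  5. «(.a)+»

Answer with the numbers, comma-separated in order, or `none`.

1 → no match
2 → no match
3 → no match — must end with 'a'
4 → match
5 → no match — must end with 'a'

4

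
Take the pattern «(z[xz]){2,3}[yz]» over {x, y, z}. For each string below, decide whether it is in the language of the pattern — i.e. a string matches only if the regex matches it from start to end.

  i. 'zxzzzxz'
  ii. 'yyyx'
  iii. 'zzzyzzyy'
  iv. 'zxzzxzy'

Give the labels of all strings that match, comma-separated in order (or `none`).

i → match
ii → no match — must start with 'z'
iii → no match
iv → no match

i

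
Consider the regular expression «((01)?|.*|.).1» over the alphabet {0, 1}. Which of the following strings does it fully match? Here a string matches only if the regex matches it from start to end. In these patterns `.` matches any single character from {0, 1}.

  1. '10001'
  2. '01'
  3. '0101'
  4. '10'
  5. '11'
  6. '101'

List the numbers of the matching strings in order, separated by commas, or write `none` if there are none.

1, 2, 3, 5, 6

1 → match
2 → match
3 → match
4 → no match — must end with '1'
5 → match
6 → match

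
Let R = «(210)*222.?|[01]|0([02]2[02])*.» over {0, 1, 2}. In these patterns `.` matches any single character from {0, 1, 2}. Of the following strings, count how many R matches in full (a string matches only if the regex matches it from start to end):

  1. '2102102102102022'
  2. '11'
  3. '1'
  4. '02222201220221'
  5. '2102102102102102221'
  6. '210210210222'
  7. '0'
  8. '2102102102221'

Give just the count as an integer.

5

1 → no match
2 → no match
3 → match
4 → no match
5 → match
6 → match
7 → match
8 → match
Total matched: 5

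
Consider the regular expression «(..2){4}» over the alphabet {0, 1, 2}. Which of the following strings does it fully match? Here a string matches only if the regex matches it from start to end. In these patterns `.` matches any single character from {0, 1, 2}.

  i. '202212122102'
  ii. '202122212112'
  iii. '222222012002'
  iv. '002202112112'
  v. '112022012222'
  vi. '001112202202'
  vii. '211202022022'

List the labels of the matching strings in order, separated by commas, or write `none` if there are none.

i, ii, iii, iv, v

i → match
ii → match
iii → match
iv → match
v → match
vi → no match
vii → no match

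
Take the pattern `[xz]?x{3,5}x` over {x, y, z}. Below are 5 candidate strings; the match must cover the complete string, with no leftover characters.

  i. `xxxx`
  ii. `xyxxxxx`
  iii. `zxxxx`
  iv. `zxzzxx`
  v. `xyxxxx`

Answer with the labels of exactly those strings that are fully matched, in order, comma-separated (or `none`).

i, iii

i → match
ii → no match
iii → match
iv → no match
v → no match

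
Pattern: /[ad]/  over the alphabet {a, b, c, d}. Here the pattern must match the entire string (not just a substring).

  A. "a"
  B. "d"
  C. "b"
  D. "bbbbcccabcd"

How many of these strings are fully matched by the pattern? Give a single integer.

2

A → match
B → match
C → no match
D → no match
Total matched: 2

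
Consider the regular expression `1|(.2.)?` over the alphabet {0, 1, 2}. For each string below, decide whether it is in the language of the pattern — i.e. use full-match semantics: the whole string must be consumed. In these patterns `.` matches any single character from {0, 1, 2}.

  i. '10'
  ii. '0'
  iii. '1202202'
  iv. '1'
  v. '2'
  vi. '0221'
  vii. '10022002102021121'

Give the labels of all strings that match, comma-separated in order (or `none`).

i → no match
ii → no match
iii → no match
iv → match
v → no match
vi → no match
vii → no match

iv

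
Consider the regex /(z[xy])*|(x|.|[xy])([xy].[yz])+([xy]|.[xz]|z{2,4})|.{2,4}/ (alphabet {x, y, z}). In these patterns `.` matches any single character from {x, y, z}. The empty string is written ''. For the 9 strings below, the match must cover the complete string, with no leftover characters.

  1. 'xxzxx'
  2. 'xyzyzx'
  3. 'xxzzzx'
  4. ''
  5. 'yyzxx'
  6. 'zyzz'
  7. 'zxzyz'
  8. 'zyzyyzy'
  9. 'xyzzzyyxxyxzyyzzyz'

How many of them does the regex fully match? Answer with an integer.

4

1 → no match
2 → match
3 → match
4 → match
5 → no match
6 → match
7 → no match
8 → no match
9 → no match
Total matched: 4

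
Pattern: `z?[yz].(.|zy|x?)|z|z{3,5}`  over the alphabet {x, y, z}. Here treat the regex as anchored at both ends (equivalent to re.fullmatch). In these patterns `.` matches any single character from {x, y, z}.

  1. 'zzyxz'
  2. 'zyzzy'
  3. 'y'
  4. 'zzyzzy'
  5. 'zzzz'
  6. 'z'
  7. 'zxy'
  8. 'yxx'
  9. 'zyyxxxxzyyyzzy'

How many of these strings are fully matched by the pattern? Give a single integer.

1 → no match
2 → match
3 → no match
4 → no match
5 → match
6 → match
7 → match
8 → match
9 → no match
Total matched: 5

5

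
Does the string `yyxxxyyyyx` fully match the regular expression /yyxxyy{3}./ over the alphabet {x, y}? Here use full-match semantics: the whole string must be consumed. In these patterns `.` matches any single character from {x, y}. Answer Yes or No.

No

Every match must start with `yyxxyy`, but `yyxxxyyyyx` does not.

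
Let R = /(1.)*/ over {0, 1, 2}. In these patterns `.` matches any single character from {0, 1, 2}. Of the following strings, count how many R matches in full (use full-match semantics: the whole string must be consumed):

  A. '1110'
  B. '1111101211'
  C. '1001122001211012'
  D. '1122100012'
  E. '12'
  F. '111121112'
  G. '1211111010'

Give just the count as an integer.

A. '1110' → match
B. '1111101211' → match
C → no match
D. '1122100012' → no match
E. '12' → match
F. '111121112' → no match
G. '1211111010' → match
Total matched: 4

4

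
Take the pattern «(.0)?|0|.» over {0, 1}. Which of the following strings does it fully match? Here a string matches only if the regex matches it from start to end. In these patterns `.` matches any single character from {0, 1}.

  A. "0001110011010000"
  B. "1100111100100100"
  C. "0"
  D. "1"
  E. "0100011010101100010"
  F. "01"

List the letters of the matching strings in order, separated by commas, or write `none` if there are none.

C, D

A → no match
B → no match
C → match
D → match
E → no match
F → no match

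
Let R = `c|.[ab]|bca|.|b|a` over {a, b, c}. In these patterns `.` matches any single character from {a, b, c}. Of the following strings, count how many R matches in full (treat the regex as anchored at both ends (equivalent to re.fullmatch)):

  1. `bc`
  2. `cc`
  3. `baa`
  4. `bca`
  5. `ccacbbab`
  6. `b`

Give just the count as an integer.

1 → no match
2 → no match
3 → no match
4 → match
5 → no match
6 → match
Total matched: 2

2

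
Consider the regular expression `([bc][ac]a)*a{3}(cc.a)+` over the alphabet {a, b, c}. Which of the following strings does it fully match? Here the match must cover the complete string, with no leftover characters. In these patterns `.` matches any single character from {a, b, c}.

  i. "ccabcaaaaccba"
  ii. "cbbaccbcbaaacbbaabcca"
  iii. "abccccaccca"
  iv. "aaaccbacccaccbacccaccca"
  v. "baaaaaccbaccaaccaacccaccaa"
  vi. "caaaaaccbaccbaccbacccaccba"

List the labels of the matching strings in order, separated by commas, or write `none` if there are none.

i, iv, v, vi

i → match
ii → no match
iii. "abccccaccca" → no match
iv → match
v → match
vi → match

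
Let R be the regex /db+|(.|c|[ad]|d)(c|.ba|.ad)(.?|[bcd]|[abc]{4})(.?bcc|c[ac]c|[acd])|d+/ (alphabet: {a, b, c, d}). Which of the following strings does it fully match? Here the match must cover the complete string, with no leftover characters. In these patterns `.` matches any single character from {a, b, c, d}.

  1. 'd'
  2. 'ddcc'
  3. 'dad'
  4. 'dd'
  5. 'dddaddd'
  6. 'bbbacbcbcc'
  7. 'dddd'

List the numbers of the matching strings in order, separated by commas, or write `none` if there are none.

1. 'd' → match
2. 'ddcc' → no match
3. 'dad' → no match
4. 'dd' → match
5. 'dddaddd' → no match
6. 'bbbacbcbcc' → no match
7. 'dddd' → match

1, 4, 7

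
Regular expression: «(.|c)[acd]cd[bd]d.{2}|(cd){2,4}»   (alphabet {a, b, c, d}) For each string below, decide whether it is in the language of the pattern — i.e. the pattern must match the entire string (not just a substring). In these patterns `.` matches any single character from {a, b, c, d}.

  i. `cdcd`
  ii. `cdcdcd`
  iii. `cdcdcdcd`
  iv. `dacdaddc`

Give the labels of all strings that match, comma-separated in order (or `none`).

i → match
ii → match
iii → match
iv → no match

i, ii, iii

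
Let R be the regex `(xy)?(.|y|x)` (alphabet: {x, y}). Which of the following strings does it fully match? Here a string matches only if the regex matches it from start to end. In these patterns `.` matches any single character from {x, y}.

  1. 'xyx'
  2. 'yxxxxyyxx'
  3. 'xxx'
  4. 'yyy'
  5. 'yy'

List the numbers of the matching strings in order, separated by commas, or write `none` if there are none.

1

1 → match
2 → no match
3 → no match
4 → no match
5 → no match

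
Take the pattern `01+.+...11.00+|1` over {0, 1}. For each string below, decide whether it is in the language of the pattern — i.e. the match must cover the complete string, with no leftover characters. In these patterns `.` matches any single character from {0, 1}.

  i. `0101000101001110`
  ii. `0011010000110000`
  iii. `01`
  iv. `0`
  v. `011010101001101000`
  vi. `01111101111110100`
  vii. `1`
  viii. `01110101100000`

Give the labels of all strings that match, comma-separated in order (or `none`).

i → no match
ii → no match
iii → no match
iv → no match
v → no match
vi → no match
vii → match
viii → match

vii, viii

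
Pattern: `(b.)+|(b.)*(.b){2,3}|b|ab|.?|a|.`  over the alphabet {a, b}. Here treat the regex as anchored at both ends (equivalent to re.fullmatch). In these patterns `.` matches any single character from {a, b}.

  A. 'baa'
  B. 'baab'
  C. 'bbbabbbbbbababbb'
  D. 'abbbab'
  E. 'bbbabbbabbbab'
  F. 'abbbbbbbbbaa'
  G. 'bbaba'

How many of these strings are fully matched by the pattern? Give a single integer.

2

A → no match
B → no match
C → match
D → match
E → no match
F → no match
G → no match
Total matched: 2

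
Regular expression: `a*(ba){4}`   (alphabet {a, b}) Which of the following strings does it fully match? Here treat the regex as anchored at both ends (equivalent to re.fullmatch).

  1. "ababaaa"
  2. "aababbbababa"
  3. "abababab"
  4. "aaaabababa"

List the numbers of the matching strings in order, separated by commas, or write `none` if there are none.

1. "ababaaa" → no match — must end with "ba"
2. "aababbbababa" → no match
3. "abababab" → no match — must end with "ba"
4. "aaaabababa" → no match

none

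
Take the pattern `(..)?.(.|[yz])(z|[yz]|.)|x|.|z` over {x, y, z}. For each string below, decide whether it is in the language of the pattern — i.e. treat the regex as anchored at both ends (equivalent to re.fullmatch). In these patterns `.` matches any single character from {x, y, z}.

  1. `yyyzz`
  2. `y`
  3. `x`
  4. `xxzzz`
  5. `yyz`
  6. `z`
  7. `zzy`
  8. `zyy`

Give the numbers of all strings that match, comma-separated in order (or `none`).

1, 2, 3, 4, 5, 6, 7, 8

1 → match
2 → match
3 → match
4 → match
5 → match
6 → match
7 → match
8 → match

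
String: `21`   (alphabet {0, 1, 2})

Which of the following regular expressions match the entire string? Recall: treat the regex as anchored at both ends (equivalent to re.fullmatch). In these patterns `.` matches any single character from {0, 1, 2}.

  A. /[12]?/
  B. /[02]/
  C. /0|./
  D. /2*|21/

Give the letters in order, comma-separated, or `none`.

D

A → no match
B → no match
C → no match
D → match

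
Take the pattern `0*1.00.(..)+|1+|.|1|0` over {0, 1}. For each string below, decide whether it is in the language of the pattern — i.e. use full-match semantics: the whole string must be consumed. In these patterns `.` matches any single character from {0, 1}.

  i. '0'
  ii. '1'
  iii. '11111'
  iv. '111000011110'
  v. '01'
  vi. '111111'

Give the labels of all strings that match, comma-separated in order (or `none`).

i → match
ii → match
iii → match
iv → no match
v → no match
vi → match

i, ii, iii, vi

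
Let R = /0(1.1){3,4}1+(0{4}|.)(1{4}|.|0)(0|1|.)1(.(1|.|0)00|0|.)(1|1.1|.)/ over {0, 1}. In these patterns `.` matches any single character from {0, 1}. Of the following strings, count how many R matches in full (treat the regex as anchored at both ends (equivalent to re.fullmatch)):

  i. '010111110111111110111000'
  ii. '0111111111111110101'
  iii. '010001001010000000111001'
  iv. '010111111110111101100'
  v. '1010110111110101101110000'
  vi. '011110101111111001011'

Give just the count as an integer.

3

i → match
ii → match
iii → no match
iv → match
v → no match — must start with '01'
vi → no match
Total matched: 3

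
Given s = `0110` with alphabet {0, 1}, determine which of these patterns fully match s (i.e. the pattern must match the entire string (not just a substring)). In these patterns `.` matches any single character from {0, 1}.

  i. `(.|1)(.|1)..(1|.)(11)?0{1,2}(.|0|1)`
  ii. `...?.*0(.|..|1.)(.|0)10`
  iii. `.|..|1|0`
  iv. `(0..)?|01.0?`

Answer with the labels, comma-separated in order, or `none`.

iv

i → no match
ii → no match
iii → no match
iv → match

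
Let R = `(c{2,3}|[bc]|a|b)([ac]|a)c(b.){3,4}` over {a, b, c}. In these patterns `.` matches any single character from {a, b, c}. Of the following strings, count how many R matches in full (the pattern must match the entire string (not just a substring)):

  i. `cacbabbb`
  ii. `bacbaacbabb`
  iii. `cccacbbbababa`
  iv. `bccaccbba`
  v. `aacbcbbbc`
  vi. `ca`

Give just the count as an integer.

2

i → no match
ii → no match
iii → match
iv → no match
v → match
vi → no match
Total matched: 2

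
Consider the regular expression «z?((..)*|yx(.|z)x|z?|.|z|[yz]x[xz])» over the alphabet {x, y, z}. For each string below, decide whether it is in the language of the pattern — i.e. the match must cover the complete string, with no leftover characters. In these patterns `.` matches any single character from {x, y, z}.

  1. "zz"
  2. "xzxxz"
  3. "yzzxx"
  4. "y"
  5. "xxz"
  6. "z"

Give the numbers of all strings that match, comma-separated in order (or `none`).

1. "zz" → match
2. "xzxxz" → no match
3. "yzzxx" → no match
4. "y" → match
5. "xxz" → no match
6. "z" → match

1, 4, 6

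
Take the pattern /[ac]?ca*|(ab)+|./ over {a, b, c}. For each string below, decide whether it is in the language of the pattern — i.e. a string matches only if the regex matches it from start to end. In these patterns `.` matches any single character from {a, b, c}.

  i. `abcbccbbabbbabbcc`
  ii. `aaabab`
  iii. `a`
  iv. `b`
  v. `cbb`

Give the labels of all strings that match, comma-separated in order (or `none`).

iii, iv

i → no match
ii → no match
iii → match
iv → match
v → no match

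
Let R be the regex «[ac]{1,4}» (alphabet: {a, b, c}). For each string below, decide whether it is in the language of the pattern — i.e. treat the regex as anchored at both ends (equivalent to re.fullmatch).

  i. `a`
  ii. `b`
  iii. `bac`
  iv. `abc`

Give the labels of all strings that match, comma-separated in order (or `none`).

i

i → match
ii → no match
iii → no match
iv → no match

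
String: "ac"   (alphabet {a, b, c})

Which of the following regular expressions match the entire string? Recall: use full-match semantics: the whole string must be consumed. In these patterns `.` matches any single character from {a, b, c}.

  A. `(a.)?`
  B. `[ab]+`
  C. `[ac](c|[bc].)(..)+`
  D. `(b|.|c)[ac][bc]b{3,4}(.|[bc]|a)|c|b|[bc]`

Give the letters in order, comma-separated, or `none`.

A → match
B → no match
C → no match
D → no match

A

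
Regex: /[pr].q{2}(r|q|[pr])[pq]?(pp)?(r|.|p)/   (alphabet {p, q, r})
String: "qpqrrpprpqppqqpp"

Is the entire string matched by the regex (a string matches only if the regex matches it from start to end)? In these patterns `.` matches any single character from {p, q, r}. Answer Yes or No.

No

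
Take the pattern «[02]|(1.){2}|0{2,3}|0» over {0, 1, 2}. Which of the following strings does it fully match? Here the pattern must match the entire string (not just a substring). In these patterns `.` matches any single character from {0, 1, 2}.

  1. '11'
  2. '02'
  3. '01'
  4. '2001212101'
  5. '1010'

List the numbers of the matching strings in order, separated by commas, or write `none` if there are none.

5

1 → no match
2 → no match
3 → no match
4 → no match
5 → match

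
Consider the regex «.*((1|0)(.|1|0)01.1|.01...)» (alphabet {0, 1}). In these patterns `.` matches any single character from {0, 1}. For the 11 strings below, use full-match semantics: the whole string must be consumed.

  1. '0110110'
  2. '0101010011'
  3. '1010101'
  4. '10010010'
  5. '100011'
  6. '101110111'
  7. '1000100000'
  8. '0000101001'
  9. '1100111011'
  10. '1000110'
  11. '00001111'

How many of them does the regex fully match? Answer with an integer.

1 → no match
2 → no match
3 → match
4 → no match
5 → no match
6 → match
7 → no match
8 → match
9 → no match
10 → no match
11 → match
Total matched: 4

4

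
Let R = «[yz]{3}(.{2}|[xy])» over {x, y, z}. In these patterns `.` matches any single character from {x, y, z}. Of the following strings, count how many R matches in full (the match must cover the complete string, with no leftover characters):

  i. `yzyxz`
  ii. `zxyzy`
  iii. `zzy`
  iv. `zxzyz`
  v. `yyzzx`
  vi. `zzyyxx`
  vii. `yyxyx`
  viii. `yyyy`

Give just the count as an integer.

i. `yzyxz` → match
ii. `zxyzy` → no match
iii. `zzy` → no match
iv. `zxzyz` → no match
v. `yyzzx` → match
vi. `zzyyxx` → no match
vii. `yyxyx` → no match
viii. `yyyy` → match
Total matched: 3

3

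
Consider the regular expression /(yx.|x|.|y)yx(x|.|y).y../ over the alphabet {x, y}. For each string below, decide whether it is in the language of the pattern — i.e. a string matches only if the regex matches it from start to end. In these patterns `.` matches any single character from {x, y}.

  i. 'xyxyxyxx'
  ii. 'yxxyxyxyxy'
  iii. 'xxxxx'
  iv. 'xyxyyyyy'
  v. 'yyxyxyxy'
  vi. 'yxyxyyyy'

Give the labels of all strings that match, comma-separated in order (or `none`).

i, ii, iv, v

i. 'xyxyxyxx' → match
ii. 'yxxyxyxyxy' → match
iii. 'xxxxx' → no match
iv. 'xyxyyyyy' → match
v. 'yyxyxyxy' → match
vi. 'yxyxyyyy' → no match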